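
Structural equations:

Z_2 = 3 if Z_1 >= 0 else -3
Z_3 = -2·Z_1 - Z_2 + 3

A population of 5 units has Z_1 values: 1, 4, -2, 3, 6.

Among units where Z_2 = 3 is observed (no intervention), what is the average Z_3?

Conditioning on Z_2=3 selects the 4 unit(s) with Z_1 ∈ {1, 4, 3, 6}. Their Z_3 values: -2, -8, -6, -12. Mean = -7.

-7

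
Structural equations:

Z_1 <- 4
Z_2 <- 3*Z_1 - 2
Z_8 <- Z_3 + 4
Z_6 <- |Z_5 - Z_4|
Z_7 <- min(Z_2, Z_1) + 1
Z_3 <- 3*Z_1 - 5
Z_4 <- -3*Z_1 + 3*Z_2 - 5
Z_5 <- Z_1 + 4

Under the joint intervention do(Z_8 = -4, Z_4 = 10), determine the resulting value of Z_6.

The joint intervention fixes Z_8 = -4, Z_4 = 10, removing each variable's own equation.
Z_5 = Z_1 + 4  [with Z_1=4]  = 8
Z_6 = |Z_5 - Z_4|  [with Z_5=8, Z_4=10]  = 2

2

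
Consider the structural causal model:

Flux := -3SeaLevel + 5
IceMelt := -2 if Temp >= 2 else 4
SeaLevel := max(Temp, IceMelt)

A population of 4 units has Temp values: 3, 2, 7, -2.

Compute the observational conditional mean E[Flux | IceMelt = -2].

Observing IceMelt=-2 restricts to units where IceMelt's equation naturally yields -2: Temp ∈ {3, 2, 7}. In that subpopulation Flux = -4, -1, -16, mean -7.

-7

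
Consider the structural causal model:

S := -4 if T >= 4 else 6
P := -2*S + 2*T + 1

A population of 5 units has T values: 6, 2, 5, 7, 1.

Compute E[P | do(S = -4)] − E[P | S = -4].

-3.6

Every unit gets S=-4 under the intervention. P values become 21, 13, 19, 23, 11; E[P|do(S=-4)] = 17.4.
E[P|S=-4] averages over only the 3 units with S=-4 (T = 6, 5, 7): P = 21, 19, 23, mean 21.
Difference = 17.4 − 21 = -3.6.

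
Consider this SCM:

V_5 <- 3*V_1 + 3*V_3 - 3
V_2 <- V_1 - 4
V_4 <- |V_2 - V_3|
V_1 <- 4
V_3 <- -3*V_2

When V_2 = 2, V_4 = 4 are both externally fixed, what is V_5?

-9

Setting V_2 = 2, V_4 = 4 by intervention discards those variables' equations.
V_3 = -3*V_2  [with V_2=2]  = -6
V_5 = 3*V_1 + 3*V_3 - 3  [with V_1=4, V_3=-6]  = -9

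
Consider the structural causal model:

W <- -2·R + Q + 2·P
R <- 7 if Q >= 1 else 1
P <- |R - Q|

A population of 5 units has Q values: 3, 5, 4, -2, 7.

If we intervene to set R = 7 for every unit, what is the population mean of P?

do(R=7) breaks R's dependence on Q. With R=7 fixed, P across the units is 4, 2, 3, 9, 0, mean 3.6.

3.6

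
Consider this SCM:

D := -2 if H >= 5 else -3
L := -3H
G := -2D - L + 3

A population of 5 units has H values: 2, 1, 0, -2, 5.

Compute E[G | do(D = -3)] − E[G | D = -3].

2.85

The intervention sets D=-3 in all 5 units regardless of H. Recomputing G per unit gives 15, 12, 9, 3, 24; average 12.6.
E[G|D=-3] averages over only the 4 units with D=-3 (H = 2, 1, 0, -2): G = 15, 12, 9, 3, mean 9.75.
Difference = 12.6 − 9.75 = 2.85.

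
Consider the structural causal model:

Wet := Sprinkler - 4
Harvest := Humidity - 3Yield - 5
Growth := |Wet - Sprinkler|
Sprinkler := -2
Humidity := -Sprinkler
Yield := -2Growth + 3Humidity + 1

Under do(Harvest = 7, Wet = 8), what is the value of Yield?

-13

The joint intervention fixes Harvest = 7, Wet = 8, removing each variable's own equation.
Growth = |Wet - Sprinkler|  [with Wet=8, Sprinkler=-2]  = 10
Humidity = -Sprinkler  [with Sprinkler=-2]  = 2
Yield = -2Growth + 3Humidity + 1  [with Growth=10, Humidity=2]  = -13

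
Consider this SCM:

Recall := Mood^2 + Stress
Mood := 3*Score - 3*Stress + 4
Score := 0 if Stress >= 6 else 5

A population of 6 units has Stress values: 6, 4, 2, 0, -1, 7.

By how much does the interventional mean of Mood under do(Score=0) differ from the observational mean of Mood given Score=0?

The intervention sets Score=0 in all 6 units regardless of Stress. Recomputing Mood per unit gives -14, -8, -2, 4, 7, -17; average -5.
E[Mood|Score=0] averages over only the 2 units with Score=0 (Stress = 6, 7): Mood = -14, -17, mean -15.5.
Difference = -5 − (-15.5) = 10.5.

10.5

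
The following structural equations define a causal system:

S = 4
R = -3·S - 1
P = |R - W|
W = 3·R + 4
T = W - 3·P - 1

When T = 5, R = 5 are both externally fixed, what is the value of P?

Setting T = 5, R = 5 by intervention discards those variables' equations.
W = 3·R + 4  [with R=5]  = 19
P = |R - W|  [with R=5, W=19]  = 14

14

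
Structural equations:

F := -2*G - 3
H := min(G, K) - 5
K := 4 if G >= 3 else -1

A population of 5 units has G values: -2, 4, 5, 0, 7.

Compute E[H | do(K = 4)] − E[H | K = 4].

-2

Under do(K=4), K's equation is replaced by K=4 for every unit. Per-unit H: -7, -1, -1, -5, -1. Mean = -3.
Conditioning on K=4 selects the 3 unit(s) with G ∈ {4, 5, 7}. Their H values: -1, -1, -1. Mean = -1.
Difference = -3 − (-1) = -2.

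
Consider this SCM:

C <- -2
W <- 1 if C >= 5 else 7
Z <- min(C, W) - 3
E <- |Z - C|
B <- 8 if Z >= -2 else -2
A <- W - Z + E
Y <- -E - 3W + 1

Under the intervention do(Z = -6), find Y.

The intervention breaks the incoming arrows to Z: Z <- min(C, W) - 3 no longer applies, and Z = -6.
W = 1 if C >= 5 else 7  [with C=-2]  = 7
E = |Z - C|  [with Z=-6, C=-2]  = 4
Y = -E - 3W + 1  [with E=4, W=7]  = -24

-24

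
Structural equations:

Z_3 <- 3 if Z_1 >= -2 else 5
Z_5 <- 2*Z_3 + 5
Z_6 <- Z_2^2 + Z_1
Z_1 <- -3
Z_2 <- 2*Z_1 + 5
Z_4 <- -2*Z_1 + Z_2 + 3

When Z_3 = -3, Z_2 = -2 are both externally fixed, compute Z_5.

-1

Setting Z_3 = -3, Z_2 = -2 by intervention discards those variables' equations.
Z_5 = 2*Z_3 + 5  [with Z_3=-3]  = -1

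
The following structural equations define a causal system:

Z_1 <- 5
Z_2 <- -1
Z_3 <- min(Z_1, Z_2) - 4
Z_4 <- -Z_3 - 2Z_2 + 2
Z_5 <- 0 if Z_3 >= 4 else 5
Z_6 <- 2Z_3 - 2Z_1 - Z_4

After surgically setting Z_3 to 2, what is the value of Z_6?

-8

The intervention breaks the incoming arrows to Z_3: Z_3 <- min(Z_1, Z_2) - 4 no longer applies, and Z_3 = 2.
Z_4 = -Z_3 - 2Z_2 + 2  [with Z_3=2, Z_2=-1]  = 2
Z_6 = 2Z_3 - 2Z_1 - Z_4  [with Z_3=2, Z_1=5, Z_4=2]  = -8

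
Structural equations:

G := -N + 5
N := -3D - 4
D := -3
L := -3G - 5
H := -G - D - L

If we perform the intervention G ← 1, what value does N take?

Under do(G=1), the mechanism G := -N + 5 is discarded; G is fixed at 1.
Since N is not a descendant of the intervened variable, it is unaffected.
N = -3D - 4  [with D=-3]  = 5

5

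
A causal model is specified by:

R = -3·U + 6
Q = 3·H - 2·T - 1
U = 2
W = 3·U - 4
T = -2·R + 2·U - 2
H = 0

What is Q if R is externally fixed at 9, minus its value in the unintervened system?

The intervention breaks the incoming arrows to R: R = -3·U + 6 no longer applies, and R = 9.
T = -2·R + 2·U - 2  [with R=9, U=2]  = -16
Q = 3·H - 2·T - 1  [with H=0, T=-16]  = 31
Without intervention: R = -3·U + 6  [with U=2]  = 0; T = -2·R + 2·U - 2  [with R=0, U=2]  = 2; Q = 3·H - 2·T - 1  [with H=0, T=2]  = -5.
Change = 31 − (-5) = 36.

36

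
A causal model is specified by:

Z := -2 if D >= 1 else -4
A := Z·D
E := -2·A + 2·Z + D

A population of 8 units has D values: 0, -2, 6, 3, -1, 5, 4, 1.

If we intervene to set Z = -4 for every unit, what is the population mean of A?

-8

Every unit gets Z=-4 under the intervention. A values become 0, 8, -24, -12, 4, -20, -16, -4; E[A|do(Z=-4)] = -8.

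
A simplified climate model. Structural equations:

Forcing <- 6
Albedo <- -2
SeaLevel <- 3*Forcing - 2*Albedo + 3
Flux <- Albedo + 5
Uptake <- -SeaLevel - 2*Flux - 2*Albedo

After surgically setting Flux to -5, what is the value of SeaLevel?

25

Under do(Flux=-5), the mechanism Flux <- Albedo + 5 is discarded; Flux is fixed at -5.
Since SeaLevel is not a descendant of the intervened variable, it is unaffected.
SeaLevel = 3*Forcing - 2*Albedo + 3  [with Forcing=6, Albedo=-2]  = 25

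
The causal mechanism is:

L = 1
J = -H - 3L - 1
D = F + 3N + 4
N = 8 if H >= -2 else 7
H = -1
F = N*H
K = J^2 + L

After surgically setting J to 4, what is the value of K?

Intervening sets J = 4 and removes its equation (J = -H - 3L - 1).
K = J^2 + L  [with J=4, L=1]  = 17

17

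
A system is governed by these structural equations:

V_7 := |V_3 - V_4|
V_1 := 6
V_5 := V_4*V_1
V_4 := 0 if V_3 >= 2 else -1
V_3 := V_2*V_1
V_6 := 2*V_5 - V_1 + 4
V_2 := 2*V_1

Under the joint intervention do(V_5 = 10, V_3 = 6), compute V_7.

6

The joint intervention fixes V_5 = 10, V_3 = 6, removing each variable's own equation.
V_4 = 0 if V_3 >= 2 else -1  [with V_3=6]  = 0
V_7 = |V_3 - V_4|  [with V_3=6, V_4=0]  = 6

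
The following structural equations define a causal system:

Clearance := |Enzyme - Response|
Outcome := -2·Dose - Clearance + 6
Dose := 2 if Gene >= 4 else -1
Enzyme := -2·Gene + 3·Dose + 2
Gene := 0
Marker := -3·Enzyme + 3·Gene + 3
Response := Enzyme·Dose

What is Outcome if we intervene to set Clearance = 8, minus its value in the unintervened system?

-6

Intervening sets Clearance = 8 and removes its equation (Clearance := |Enzyme - Response|).
Dose = 2 if Gene >= 4 else -1  [with Gene=0]  = -1
Outcome = -2·Dose - Clearance + 6  [with Dose=-1, Clearance=8]  = 0
Without intervention: Dose = 2 if Gene >= 4 else -1  [with Gene=0]  = -1; Enzyme = -2·Gene + 3·Dose + 2  [with Gene=0, Dose=-1]  = -1; Response = Enzyme·Dose  [with Enzyme=-1, Dose=-1]  = 1; Clearance = |Enzyme - Response|  [with Enzyme=-1, Response=1]  = 2; Outcome = -2·Dose - Clearance + 6  [with Dose=-1, Clearance=2]  = 6.
Change = 0 − 6 = -6.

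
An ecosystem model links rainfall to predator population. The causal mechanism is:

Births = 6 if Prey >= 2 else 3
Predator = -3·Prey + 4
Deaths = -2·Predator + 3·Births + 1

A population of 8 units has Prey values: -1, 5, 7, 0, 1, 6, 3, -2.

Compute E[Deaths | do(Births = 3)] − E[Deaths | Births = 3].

17.25

The intervention sets Births=3 in all 8 units regardless of Prey. Recomputing Deaths per unit gives -4, 32, 44, 2, 8, 38, 20, -10; average 16.25.
Conditioning on Births=3 selects the 4 unit(s) with Prey ∈ {-1, 0, 1, -2}. Their Deaths values: -4, 2, 8, -10. Mean = -1.
Difference = 16.25 − (-1) = 17.25.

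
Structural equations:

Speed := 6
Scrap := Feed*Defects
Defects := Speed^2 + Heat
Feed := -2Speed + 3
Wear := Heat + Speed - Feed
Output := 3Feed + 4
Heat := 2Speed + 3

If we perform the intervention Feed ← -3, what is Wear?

24

Under do(Feed=-3), the mechanism Feed := -2Speed + 3 is discarded; Feed is fixed at -3.
Heat = 2Speed + 3  [with Speed=6]  = 15
Wear = Heat + Speed - Feed  [with Heat=15, Speed=6, Feed=-3]  = 24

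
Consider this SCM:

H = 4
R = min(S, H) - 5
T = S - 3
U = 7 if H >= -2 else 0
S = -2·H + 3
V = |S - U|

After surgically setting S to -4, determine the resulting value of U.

The intervention breaks the incoming arrows to S: S = -2·H + 3 no longer applies, and S = -4.
Since U is not a descendant of the intervened variable, it is unaffected.
U = 7 if H >= -2 else 0  [with H=4]  = 7

7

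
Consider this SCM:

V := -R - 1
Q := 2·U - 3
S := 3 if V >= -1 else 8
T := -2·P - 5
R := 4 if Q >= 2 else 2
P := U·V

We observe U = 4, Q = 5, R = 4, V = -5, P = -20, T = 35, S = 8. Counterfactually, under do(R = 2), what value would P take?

-12

do(R=2) replaces the equation R := 4 if Q >= 2 else 2 with the constant R = 2.
V = -R - 1  [with R=2]  = -3
P = U·V  [with U=4, V=-3]  = -12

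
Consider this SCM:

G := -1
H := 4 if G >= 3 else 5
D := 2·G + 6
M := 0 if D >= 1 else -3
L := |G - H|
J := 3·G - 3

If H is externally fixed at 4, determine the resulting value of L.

do(H=4) replaces the equation H := 4 if G >= 3 else 5 with the constant H = 4.
L = |G - H|  [with G=-1, H=4]  = 5

5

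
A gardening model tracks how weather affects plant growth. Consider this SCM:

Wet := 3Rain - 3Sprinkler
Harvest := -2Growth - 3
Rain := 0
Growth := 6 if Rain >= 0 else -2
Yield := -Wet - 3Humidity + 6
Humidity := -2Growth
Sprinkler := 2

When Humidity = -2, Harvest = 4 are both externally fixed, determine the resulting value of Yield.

Under do(Humidity = -2, Harvest = 4), each intervened variable's structural equation is replaced by its fixed value.
Wet = 3Rain - 3Sprinkler  [with Rain=0, Sprinkler=2]  = -6
Yield = -Wet - 3Humidity + 6  [with Wet=-6, Humidity=-2]  = 18

18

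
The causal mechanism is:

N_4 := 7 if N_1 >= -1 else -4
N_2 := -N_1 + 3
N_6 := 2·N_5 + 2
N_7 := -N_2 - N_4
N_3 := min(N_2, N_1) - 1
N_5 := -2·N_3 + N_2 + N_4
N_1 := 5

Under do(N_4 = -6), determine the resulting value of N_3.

-3

Under do(N_4=-6), the mechanism N_4 := 7 if N_1 >= -1 else -4 is discarded; N_4 is fixed at -6.
Since N_3 is not a descendant of the intervened variable, it is unaffected.
N_2 = -N_1 + 3  [with N_1=5]  = -2
N_3 = min(N_2, N_1) - 1  [with N_2=-2, N_1=5]  = -3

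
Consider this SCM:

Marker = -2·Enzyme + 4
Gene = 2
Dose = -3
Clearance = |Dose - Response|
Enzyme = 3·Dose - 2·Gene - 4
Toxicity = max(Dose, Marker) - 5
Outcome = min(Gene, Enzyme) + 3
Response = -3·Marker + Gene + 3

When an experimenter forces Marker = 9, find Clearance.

The intervention breaks the incoming arrows to Marker: Marker = -2·Enzyme + 4 no longer applies, and Marker = 9.
Response = -3·Marker + Gene + 3  [with Marker=9, Gene=2]  = -22
Clearance = |Dose - Response|  [with Dose=-3, Response=-22]  = 19

19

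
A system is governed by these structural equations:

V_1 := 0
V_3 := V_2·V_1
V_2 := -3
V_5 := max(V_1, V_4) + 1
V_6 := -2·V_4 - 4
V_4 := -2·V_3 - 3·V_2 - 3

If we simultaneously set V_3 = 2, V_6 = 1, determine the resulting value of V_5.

3

The joint intervention fixes V_3 = 2, V_6 = 1, removing each variable's own equation.
V_4 = -2·V_3 - 3·V_2 - 3  [with V_3=2, V_2=-3]  = 2
V_5 = max(V_1, V_4) + 1  [with V_1=0, V_4=2]  = 3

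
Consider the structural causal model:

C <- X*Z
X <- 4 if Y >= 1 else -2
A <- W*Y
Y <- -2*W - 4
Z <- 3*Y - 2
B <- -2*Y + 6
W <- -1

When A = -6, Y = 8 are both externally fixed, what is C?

The joint intervention fixes A = -6, Y = 8, removing each variable's own equation.
X = 4 if Y >= 1 else -2  [with Y=8]  = 4
Z = 3*Y - 2  [with Y=8]  = 22
C = X*Z  [with X=4, Z=22]  = 88

88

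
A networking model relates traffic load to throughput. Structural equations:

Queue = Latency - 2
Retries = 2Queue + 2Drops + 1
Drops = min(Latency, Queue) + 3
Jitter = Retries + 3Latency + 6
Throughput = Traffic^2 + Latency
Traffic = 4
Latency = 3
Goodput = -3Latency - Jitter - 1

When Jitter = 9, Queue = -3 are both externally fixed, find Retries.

Under do(Jitter = 9, Queue = -3), each intervened variable's structural equation is replaced by its fixed value.
Drops = min(Latency, Queue) + 3  [with Latency=3, Queue=-3]  = 0
Retries = 2Queue + 2Drops + 1  [with Queue=-3, Drops=0]  = -5

-5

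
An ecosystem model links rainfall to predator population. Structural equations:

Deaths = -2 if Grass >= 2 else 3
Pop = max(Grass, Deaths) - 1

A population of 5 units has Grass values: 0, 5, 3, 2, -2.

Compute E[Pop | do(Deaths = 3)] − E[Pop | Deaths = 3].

do(Deaths=3) breaks Deaths's dependence on Grass. With Deaths=3 fixed, Pop across the units is 2, 4, 2, 2, 2, mean 2.4.
E[Pop|Deaths=3] averages over only the 2 units with Deaths=3 (Grass = 0, -2): Pop = 2, 2, mean 2.
Difference = 2.4 − 2 = 0.4.

0.4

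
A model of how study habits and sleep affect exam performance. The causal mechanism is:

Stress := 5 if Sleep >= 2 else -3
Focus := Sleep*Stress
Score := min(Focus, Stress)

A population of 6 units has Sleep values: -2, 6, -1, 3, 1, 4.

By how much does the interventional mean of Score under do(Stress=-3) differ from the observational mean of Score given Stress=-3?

-5

Under do(Stress=-3), Stress's equation is replaced by Stress=-3 for every unit. Per-unit Score: -3, -18, -3, -9, -3, -12. Mean = -8.
Conditioning on Stress=-3 selects the 3 unit(s) with Sleep ∈ {-2, -1, 1}. Their Score values: -3, -3, -3. Mean = -3.
Difference = -8 − (-3) = -5.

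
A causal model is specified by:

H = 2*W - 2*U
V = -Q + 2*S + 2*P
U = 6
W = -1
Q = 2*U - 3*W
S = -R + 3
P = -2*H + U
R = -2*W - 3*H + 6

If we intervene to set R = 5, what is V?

49

Intervening sets R = 5 and removes its equation (R = -2*W - 3*H + 6).
H = 2*W - 2*U  [with W=-1, U=6]  = -14
Q = 2*U - 3*W  [with U=6, W=-1]  = 15
P = -2*H + U  [with H=-14, U=6]  = 34
S = -R + 3  [with R=5]  = -2
V = -Q + 2*S + 2*P  [with Q=15, S=-2, P=34]  = 49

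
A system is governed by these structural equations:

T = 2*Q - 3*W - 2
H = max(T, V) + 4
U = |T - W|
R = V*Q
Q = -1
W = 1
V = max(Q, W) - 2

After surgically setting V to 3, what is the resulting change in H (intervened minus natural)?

4

The intervention breaks the incoming arrows to V: V = max(Q, W) - 2 no longer applies, and V = 3.
T = 2*Q - 3*W - 2  [with Q=-1, W=1]  = -7
H = max(T, V) + 4  [with T=-7, V=3]  = 7
Without intervention: T = 2*Q - 3*W - 2  [with Q=-1, W=1]  = -7; V = max(Q, W) - 2  [with Q=-1, W=1]  = -1; H = max(T, V) + 4  [with T=-7, V=-1]  = 3.
Change = 7 − 3 = 4.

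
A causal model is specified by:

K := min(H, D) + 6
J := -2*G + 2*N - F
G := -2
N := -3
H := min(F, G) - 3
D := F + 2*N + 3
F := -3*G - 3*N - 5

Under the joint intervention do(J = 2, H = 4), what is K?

10

Under do(J = 2, H = 4), each intervened variable's structural equation is replaced by its fixed value.
F = -3*G - 3*N - 5  [with G=-2, N=-3]  = 10
D = F + 2*N + 3  [with F=10, N=-3]  = 7
K = min(H, D) + 6  [with H=4, D=7]  = 10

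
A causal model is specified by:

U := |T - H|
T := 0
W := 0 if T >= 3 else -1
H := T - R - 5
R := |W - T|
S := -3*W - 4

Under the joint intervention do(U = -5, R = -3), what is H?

-2

Under do(U = -5, R = -3), each intervened variable's structural equation is replaced by its fixed value.
H = T - R - 5  [with T=0, R=-3]  = -2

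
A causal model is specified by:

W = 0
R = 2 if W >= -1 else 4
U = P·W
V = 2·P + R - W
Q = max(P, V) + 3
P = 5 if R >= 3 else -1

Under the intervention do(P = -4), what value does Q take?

The intervention breaks the incoming arrows to P: P = 5 if R >= 3 else -1 no longer applies, and P = -4.
R = 2 if W >= -1 else 4  [with W=0]  = 2
V = 2·P + R - W  [with P=-4, R=2, W=0]  = -6
Q = max(P, V) + 3  [with P=-4, V=-6]  = -1

-1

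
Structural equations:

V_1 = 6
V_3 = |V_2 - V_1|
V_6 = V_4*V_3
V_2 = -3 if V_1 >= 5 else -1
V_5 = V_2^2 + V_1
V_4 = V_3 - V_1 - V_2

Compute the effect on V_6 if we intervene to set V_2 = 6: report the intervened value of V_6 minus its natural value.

Under do(V_2=6), the mechanism V_2 = -3 if V_1 >= 5 else -1 is discarded; V_2 is fixed at 6.
V_3 = |V_2 - V_1|  [with V_2=6, V_1=6]  = 0
V_4 = V_3 - V_1 - V_2  [with V_3=0, V_1=6, V_2=6]  = -12
V_6 = V_4*V_3  [with V_4=-12, V_3=0]  = 0
Without intervention: V_2 = -3 if V_1 >= 5 else -1  [with V_1=6]  = -3; V_3 = |V_2 - V_1|  [with V_2=-3, V_1=6]  = 9; V_4 = V_3 - V_1 - V_2  [with V_3=9, V_1=6, V_2=-3]  = 6; V_6 = V_4*V_3  [with V_4=6, V_3=9]  = 54.
Change = 0 − 54 = -54.

-54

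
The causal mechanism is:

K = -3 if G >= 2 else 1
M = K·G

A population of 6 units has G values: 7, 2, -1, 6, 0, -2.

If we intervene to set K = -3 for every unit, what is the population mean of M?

The intervention sets K=-3 in all 6 units regardless of G. Recomputing M per unit gives -21, -6, 3, -18, 0, 6; average -6.

-6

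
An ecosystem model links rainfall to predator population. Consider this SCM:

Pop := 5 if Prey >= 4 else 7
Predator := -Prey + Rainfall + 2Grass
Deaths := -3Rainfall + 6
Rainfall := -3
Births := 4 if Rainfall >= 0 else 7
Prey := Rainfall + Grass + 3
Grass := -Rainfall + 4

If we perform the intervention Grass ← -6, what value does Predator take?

-9

Under do(Grass=-6), the mechanism Grass := -Rainfall + 4 is discarded; Grass is fixed at -6.
Prey = Rainfall + Grass + 3  [with Rainfall=-3, Grass=-6]  = -6
Predator = -Prey + Rainfall + 2Grass  [with Prey=-6, Rainfall=-3, Grass=-6]  = -9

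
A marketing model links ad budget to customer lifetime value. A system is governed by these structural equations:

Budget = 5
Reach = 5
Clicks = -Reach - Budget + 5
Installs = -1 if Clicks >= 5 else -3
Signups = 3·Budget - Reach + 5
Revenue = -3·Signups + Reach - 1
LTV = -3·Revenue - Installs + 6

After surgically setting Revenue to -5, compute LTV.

24

Intervening sets Revenue = -5 and removes its equation (Revenue = -3·Signups + Reach - 1).
Clicks = -Reach - Budget + 5  [with Reach=5, Budget=5]  = -5
Installs = -1 if Clicks >= 5 else -3  [with Clicks=-5]  = -3
LTV = -3·Revenue - Installs + 6  [with Revenue=-5, Installs=-3]  = 24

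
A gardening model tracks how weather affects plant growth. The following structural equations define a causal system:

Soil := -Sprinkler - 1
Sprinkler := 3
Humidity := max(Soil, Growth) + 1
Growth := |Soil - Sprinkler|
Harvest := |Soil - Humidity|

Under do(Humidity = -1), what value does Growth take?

Under do(Humidity=-1), the mechanism Humidity := max(Soil, Growth) + 1 is discarded; Humidity is fixed at -1.
Since Growth is not a descendant of the intervened variable, it is unaffected.
Soil = -Sprinkler - 1  [with Sprinkler=3]  = -4
Growth = |Soil - Sprinkler|  [with Soil=-4, Sprinkler=3]  = 7

7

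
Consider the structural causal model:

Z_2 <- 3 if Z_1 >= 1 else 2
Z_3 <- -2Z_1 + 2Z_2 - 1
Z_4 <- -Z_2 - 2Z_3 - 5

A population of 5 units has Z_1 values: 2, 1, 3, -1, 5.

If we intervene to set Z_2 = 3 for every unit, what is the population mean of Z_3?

1

Under do(Z_2=3), Z_2's equation is replaced by Z_2=3 for every unit. Per-unit Z_3: 1, 3, -1, 7, -5. Mean = 1.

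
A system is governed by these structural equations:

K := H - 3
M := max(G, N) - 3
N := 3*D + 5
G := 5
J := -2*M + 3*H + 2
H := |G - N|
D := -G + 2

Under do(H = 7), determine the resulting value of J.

The intervention breaks the incoming arrows to H: H := |G - N| no longer applies, and H = 7.
D = -G + 2  [with G=5]  = -3
N = 3*D + 5  [with D=-3]  = -4
M = max(G, N) - 3  [with G=5, N=-4]  = 2
J = -2*M + 3*H + 2  [with M=2, H=7]  = 19

19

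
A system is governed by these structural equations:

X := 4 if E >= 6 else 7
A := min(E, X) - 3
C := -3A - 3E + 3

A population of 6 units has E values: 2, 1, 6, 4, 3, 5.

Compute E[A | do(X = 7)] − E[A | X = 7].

0.5

do(X=7) breaks X's dependence on E. With X=7 fixed, A across the units is -1, -2, 3, 1, 0, 2, mean 0.5.
Observing X=7 restricts to units where X's equation naturally yields 7: E ∈ {2, 1, 4, 3, 5}. In that subpopulation A = -1, -2, 1, 0, 2, mean 0.
Difference = 0.5 − 0 = 0.5.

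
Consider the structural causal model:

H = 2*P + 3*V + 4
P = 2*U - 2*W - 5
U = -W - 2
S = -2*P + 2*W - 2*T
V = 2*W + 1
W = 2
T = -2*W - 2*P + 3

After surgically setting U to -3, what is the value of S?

-24

Under do(U=-3), the mechanism U = -W - 2 is discarded; U is fixed at -3.
P = 2*U - 2*W - 5  [with U=-3, W=2]  = -15
T = -2*W - 2*P + 3  [with W=2, P=-15]  = 29
S = -2*P + 2*W - 2*T  [with P=-15, W=2, T=29]  = -24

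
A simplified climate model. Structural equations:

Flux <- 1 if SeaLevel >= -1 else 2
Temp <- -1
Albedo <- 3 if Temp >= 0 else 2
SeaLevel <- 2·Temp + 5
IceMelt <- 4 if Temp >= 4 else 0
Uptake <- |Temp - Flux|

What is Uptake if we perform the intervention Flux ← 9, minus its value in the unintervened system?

The intervention breaks the incoming arrows to Flux: Flux <- 1 if SeaLevel >= -1 else 2 no longer applies, and Flux = 9.
Uptake = |Temp - Flux|  [with Temp=-1, Flux=9]  = 10
Without intervention: SeaLevel = 2·Temp + 5  [with Temp=-1]  = 3; Flux = 1 if SeaLevel >= -1 else 2  [with SeaLevel=3]  = 1; Uptake = |Temp - Flux|  [with Temp=-1, Flux=1]  = 2.
Change = 10 − 2 = 8.

8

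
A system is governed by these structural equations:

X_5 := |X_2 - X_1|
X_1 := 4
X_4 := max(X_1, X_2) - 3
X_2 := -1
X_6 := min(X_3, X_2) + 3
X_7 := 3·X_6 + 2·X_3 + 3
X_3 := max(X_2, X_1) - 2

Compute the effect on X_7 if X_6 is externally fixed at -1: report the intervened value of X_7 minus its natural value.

-9

Intervening sets X_6 = -1 and removes its equation (X_6 := min(X_3, X_2) + 3).
X_3 = max(X_2, X_1) - 2  [with X_2=-1, X_1=4]  = 2
X_7 = 3·X_6 + 2·X_3 + 3  [with X_6=-1, X_3=2]  = 4
Without intervention: X_3 = max(X_2, X_1) - 2  [with X_2=-1, X_1=4]  = 2; X_6 = min(X_3, X_2) + 3  [with X_3=2, X_2=-1]  = 2; X_7 = 3·X_6 + 2·X_3 + 3  [with X_6=2, X_3=2]  = 13.
Change = 4 − 13 = -9.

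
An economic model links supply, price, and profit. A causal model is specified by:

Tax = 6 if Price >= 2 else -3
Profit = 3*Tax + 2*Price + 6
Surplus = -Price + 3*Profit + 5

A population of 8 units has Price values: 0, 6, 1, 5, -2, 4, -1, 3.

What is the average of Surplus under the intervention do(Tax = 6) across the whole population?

do(Tax=6) breaks Tax's dependence on Price. With Tax=6 fixed, Surplus across the units is 77, 107, 82, 102, 67, 97, 72, 92, mean 87.

87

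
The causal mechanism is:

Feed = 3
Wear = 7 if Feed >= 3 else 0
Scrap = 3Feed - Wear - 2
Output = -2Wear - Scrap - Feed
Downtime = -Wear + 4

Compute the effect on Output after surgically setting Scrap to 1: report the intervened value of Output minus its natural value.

The intervention breaks the incoming arrows to Scrap: Scrap = 3Feed - Wear - 2 no longer applies, and Scrap = 1.
Wear = 7 if Feed >= 3 else 0  [with Feed=3]  = 7
Output = -2Wear - Scrap - Feed  [with Wear=7, Scrap=1, Feed=3]  = -18
Without intervention: Wear = 7 if Feed >= 3 else 0  [with Feed=3]  = 7; Scrap = 3Feed - Wear - 2  [with Feed=3, Wear=7]  = 0; Output = -2Wear - Scrap - Feed  [with Wear=7, Scrap=0, Feed=3]  = -17.
Change = -18 − (-17) = -1.

-1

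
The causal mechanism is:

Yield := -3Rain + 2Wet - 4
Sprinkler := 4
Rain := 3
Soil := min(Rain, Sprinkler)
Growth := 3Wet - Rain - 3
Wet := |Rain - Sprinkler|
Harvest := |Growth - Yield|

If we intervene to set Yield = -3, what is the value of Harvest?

Intervening sets Yield = -3 and removes its equation (Yield := -3Rain + 2Wet - 4).
Wet = |Rain - Sprinkler|  [with Rain=3, Sprinkler=4]  = 1
Growth = 3Wet - Rain - 3  [with Wet=1, Rain=3]  = -3
Harvest = |Growth - Yield|  [with Growth=-3, Yield=-3]  = 0

0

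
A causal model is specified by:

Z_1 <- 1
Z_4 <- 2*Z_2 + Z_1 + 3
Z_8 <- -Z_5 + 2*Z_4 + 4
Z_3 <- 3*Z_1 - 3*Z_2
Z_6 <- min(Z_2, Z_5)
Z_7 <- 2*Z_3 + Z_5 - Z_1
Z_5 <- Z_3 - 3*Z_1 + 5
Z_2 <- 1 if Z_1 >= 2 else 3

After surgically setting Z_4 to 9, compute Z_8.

26

do(Z_4=9) replaces the equation Z_4 <- 2*Z_2 + Z_1 + 3 with the constant Z_4 = 9.
Z_2 = 1 if Z_1 >= 2 else 3  [with Z_1=1]  = 3
Z_3 = 3*Z_1 - 3*Z_2  [with Z_1=1, Z_2=3]  = -6
Z_5 = Z_3 - 3*Z_1 + 5  [with Z_3=-6, Z_1=1]  = -4
Z_8 = -Z_5 + 2*Z_4 + 4  [with Z_5=-4, Z_4=9]  = 26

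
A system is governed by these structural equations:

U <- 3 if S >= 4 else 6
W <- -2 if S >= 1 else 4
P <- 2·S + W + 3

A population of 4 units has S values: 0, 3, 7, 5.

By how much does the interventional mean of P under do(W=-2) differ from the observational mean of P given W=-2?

-2.5

Every unit gets W=-2 under the intervention. P values become 1, 7, 15, 11; E[P|do(W=-2)] = 8.5.
Conditioning on W=-2 selects the 3 unit(s) with S ∈ {3, 7, 5}. Their P values: 7, 15, 11. Mean = 11.
Difference = 8.5 − 11 = -2.5.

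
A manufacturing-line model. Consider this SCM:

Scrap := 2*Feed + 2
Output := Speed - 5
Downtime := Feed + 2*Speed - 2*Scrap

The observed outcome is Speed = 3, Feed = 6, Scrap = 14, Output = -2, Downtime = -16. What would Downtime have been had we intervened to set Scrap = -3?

18

do(Scrap=-3) replaces the equation Scrap := 2*Feed + 2 with the constant Scrap = -3.
Downtime = Feed + 2*Speed - 2*Scrap  [with Feed=6, Speed=3, Scrap=-3]  = 18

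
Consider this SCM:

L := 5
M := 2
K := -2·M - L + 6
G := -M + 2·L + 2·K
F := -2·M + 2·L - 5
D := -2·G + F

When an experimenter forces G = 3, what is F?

Intervening sets G = 3 and removes its equation (G := -M + 2·L + 2·K).
No directed path runs from G to F, so F keeps its natural value.
F = -2·M + 2·L - 5  [with M=2, L=5]  = 1

1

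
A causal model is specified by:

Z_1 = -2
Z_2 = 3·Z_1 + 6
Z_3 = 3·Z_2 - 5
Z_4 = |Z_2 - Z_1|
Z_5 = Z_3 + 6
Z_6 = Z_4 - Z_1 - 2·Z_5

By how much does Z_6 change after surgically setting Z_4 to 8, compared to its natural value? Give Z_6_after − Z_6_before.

Under do(Z_4=8), the mechanism Z_4 = |Z_2 - Z_1| is discarded; Z_4 is fixed at 8.
Z_2 = 3·Z_1 + 6  [with Z_1=-2]  = 0
Z_3 = 3·Z_2 - 5  [with Z_2=0]  = -5
Z_5 = Z_3 + 6  [with Z_3=-5]  = 1
Z_6 = Z_4 - Z_1 - 2·Z_5  [with Z_4=8, Z_1=-2, Z_5=1]  = 8
Without intervention: Z_2 = 3·Z_1 + 6  [with Z_1=-2]  = 0; Z_3 = 3·Z_2 - 5  [with Z_2=0]  = -5; Z_4 = |Z_2 - Z_1|  [with Z_2=0, Z_1=-2]  = 2; Z_5 = Z_3 + 6  [with Z_3=-5]  = 1; Z_6 = Z_4 - Z_1 - 2·Z_5  [with Z_4=2, Z_1=-2, Z_5=1]  = 2.
Change = 8 − 2 = 6.

6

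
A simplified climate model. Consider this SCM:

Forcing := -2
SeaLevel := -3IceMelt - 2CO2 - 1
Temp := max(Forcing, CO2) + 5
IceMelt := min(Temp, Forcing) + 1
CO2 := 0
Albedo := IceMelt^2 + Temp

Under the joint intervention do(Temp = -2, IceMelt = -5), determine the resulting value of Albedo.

Setting Temp = -2, IceMelt = -5 by intervention discards those variables' equations.
Albedo = IceMelt^2 + Temp  [with IceMelt=-5, Temp=-2]  = 23

23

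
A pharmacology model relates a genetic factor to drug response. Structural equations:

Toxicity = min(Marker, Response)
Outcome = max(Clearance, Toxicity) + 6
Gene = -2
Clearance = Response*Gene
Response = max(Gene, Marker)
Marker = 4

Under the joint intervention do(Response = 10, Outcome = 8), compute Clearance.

The joint intervention fixes Response = 10, Outcome = 8, removing each variable's own equation.
Clearance = Response*Gene  [with Response=10, Gene=-2]  = -20

-20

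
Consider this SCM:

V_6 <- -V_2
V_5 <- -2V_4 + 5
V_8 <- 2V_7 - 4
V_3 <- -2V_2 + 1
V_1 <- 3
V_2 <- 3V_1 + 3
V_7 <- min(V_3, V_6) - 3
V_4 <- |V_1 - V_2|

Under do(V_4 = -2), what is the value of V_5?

Intervening sets V_4 = -2 and removes its equation (V_4 <- |V_1 - V_2|).
V_5 = -2V_4 + 5  [with V_4=-2]  = 9

9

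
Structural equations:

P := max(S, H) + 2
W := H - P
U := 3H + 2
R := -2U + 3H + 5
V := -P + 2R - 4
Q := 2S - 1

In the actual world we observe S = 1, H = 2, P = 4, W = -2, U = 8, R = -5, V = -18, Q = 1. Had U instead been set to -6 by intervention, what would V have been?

38

Under do(U=-6), the mechanism U := 3H + 2 is discarded; U is fixed at -6.
P = max(S, H) + 2  [with S=1, H=2]  = 4
R = -2U + 3H + 5  [with U=-6, H=2]  = 23
V = -P + 2R - 4  [with P=4, R=23]  = 38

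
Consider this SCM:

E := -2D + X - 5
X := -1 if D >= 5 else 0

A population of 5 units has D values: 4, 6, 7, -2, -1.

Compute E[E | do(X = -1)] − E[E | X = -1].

The intervention sets X=-1 in all 5 units regardless of D. Recomputing E per unit gives -14, -18, -20, -2, -4; average -11.6.
Observing X=-1 restricts to units where X's equation naturally yields -1: D ∈ {6, 7}. In that subpopulation E = -18, -20, mean -19.
Difference = -11.6 − (-19) = 7.4.

7.4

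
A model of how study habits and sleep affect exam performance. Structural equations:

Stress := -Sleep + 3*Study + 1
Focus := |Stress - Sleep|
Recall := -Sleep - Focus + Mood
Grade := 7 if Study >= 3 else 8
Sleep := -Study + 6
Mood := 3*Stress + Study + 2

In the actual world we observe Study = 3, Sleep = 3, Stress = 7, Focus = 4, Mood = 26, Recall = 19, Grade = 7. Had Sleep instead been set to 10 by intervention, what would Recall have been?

-15

Under do(Sleep=10), the mechanism Sleep := -Study + 6 is discarded; Sleep is fixed at 10.
Stress = -Sleep + 3*Study + 1  [with Sleep=10, Study=3]  = 0
Focus = |Stress - Sleep|  [with Stress=0, Sleep=10]  = 10
Mood = 3*Stress + Study + 2  [with Stress=0, Study=3]  = 5
Recall = -Sleep - Focus + Mood  [with Sleep=10, Focus=10, Mood=5]  = -15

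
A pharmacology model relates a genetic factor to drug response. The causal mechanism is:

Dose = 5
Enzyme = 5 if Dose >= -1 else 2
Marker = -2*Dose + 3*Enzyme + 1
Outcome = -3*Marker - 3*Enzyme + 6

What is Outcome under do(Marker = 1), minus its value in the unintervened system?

15

The intervention breaks the incoming arrows to Marker: Marker = -2*Dose + 3*Enzyme + 1 no longer applies, and Marker = 1.
Enzyme = 5 if Dose >= -1 else 2  [with Dose=5]  = 5
Outcome = -3*Marker - 3*Enzyme + 6  [with Marker=1, Enzyme=5]  = -12
Without intervention: Enzyme = 5 if Dose >= -1 else 2  [with Dose=5]  = 5; Marker = -2*Dose + 3*Enzyme + 1  [with Dose=5, Enzyme=5]  = 6; Outcome = -3*Marker - 3*Enzyme + 6  [with Marker=6, Enzyme=5]  = -27.
Change = -12 − (-27) = 15.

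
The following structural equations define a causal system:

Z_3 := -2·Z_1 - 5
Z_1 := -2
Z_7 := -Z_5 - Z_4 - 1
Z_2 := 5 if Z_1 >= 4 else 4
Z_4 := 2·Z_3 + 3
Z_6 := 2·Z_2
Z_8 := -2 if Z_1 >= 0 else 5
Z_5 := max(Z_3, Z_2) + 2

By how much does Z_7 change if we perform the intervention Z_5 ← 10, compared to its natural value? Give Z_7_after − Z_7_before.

Under do(Z_5=10), the mechanism Z_5 := max(Z_3, Z_2) + 2 is discarded; Z_5 is fixed at 10.
Z_3 = -2·Z_1 - 5  [with Z_1=-2]  = -1
Z_4 = 2·Z_3 + 3  [with Z_3=-1]  = 1
Z_7 = -Z_5 - Z_4 - 1  [with Z_5=10, Z_4=1]  = -12
Without intervention: Z_2 = 5 if Z_1 >= 4 else 4  [with Z_1=-2]  = 4; Z_3 = -2·Z_1 - 5  [with Z_1=-2]  = -1; Z_4 = 2·Z_3 + 3  [with Z_3=-1]  = 1; Z_5 = max(Z_3, Z_2) + 2  [with Z_3=-1, Z_2=4]  = 6; Z_7 = -Z_5 - Z_4 - 1  [with Z_5=6, Z_4=1]  = -8.
Change = -12 − (-8) = -4.

-4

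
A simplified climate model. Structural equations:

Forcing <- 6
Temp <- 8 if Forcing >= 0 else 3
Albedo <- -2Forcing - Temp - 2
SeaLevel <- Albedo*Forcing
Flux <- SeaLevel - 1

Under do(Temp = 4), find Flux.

-109

do(Temp=4) replaces the equation Temp <- 8 if Forcing >= 0 else 3 with the constant Temp = 4.
Albedo = -2Forcing - Temp - 2  [with Forcing=6, Temp=4]  = -18
SeaLevel = Albedo*Forcing  [with Albedo=-18, Forcing=6]  = -108
Flux = SeaLevel - 1  [with SeaLevel=-108]  = -109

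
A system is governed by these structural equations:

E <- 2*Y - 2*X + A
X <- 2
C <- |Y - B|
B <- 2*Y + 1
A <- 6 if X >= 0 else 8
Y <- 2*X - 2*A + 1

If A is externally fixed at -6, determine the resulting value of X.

2

Under do(A=-6), the mechanism A <- 6 if X >= 0 else 8 is discarded; A is fixed at -6.
X is not downstream of the intervention, so its value is determined by the original equations.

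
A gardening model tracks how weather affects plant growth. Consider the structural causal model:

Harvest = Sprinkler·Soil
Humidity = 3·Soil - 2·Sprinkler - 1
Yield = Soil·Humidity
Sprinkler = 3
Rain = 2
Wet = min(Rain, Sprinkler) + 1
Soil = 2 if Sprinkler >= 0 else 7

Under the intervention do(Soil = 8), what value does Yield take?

136

The intervention breaks the incoming arrows to Soil: Soil = 2 if Sprinkler >= 0 else 7 no longer applies, and Soil = 8.
Humidity = 3·Soil - 2·Sprinkler - 1  [with Soil=8, Sprinkler=3]  = 17
Yield = Soil·Humidity  [with Soil=8, Humidity=17]  = 136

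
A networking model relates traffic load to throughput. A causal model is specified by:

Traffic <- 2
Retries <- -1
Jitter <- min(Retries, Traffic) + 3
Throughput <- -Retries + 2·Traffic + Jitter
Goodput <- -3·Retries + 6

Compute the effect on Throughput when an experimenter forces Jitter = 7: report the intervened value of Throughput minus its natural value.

The intervention breaks the incoming arrows to Jitter: Jitter <- min(Retries, Traffic) + 3 no longer applies, and Jitter = 7.
Throughput = -Retries + 2·Traffic + Jitter  [with Retries=-1, Traffic=2, Jitter=7]  = 12
Without intervention: Jitter = min(Retries, Traffic) + 3  [with Retries=-1, Traffic=2]  = 2; Throughput = -Retries + 2·Traffic + Jitter  [with Retries=-1, Traffic=2, Jitter=2]  = 7.
Change = 12 − 7 = 5.

5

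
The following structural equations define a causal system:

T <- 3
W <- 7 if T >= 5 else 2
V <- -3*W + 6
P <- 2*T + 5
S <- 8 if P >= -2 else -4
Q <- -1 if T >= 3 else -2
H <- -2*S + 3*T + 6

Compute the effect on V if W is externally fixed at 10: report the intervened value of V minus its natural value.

The intervention breaks the incoming arrows to W: W <- 7 if T >= 5 else 2 no longer applies, and W = 10.
V = -3*W + 6  [with W=10]  = -24
Without intervention: W = 7 if T >= 5 else 2  [with T=3]  = 2; V = -3*W + 6  [with W=2]  = 0.
Change = -24 − 0 = -24.

-24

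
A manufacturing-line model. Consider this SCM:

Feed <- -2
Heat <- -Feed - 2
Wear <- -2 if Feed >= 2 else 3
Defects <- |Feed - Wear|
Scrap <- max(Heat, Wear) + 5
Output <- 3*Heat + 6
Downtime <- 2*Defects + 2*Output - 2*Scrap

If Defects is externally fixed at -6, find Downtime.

The intervention breaks the incoming arrows to Defects: Defects <- |Feed - Wear| no longer applies, and Defects = -6.
Heat = -Feed - 2  [with Feed=-2]  = 0
Wear = -2 if Feed >= 2 else 3  [with Feed=-2]  = 3
Scrap = max(Heat, Wear) + 5  [with Heat=0, Wear=3]  = 8
Output = 3*Heat + 6  [with Heat=0]  = 6
Downtime = 2*Defects + 2*Output - 2*Scrap  [with Defects=-6, Output=6, Scrap=8]  = -16

-16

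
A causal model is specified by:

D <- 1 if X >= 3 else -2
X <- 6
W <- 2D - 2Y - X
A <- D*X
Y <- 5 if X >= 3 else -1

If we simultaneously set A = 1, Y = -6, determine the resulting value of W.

Setting A = 1, Y = -6 by intervention discards those variables' equations.
D = 1 if X >= 3 else -2  [with X=6]  = 1
W = 2D - 2Y - X  [with D=1, Y=-6, X=6]  = 8

8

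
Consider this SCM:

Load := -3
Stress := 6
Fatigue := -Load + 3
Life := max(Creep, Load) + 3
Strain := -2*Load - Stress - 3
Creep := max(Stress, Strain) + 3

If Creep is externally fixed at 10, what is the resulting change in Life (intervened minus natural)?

Under do(Creep=10), the mechanism Creep := max(Stress, Strain) + 3 is discarded; Creep is fixed at 10.
Life = max(Creep, Load) + 3  [with Creep=10, Load=-3]  = 13
Without intervention: Strain = -2*Load - Stress - 3  [with Load=-3, Stress=6]  = -3; Creep = max(Stress, Strain) + 3  [with Stress=6, Strain=-3]  = 9; Life = max(Creep, Load) + 3  [with Creep=9, Load=-3]  = 12.
Change = 13 − 12 = 1.

1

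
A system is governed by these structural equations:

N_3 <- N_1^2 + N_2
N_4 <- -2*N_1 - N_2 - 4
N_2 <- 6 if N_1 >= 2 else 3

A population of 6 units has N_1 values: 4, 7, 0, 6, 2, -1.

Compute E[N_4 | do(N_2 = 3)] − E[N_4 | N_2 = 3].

-7

The intervention sets N_2=3 in all 6 units regardless of N_1. Recomputing N_4 per unit gives -15, -21, -7, -19, -11, -5; average -13.
E[N_4|N_2=3] averages over only the 2 units with N_2=3 (N_1 = 0, -1): N_4 = -7, -5, mean -6.
Difference = -13 − (-6) = -7.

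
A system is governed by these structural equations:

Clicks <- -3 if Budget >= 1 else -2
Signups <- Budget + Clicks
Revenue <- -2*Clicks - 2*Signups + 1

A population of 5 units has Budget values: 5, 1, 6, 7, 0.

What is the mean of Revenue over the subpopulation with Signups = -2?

Observing Signups=-2 restricts to units where Signups's equation naturally yields -2: Budget ∈ {1, 0}. In that subpopulation Revenue = 11, 9, mean 10.

10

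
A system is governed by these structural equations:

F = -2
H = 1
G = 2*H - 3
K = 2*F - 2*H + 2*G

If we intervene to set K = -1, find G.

Under do(K=-1), the mechanism K = 2*F - 2*H + 2*G is discarded; K is fixed at -1.
Since G is not a descendant of the intervened variable, it is unaffected.
G = 2*H - 3  [with H=1]  = -1

-1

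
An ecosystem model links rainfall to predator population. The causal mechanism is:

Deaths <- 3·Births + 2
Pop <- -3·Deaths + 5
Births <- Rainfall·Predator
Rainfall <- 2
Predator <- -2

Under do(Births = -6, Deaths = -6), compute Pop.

Setting Births = -6, Deaths = -6 by intervention discards those variables' equations.
Pop = -3·Deaths + 5  [with Deaths=-6]  = 23

23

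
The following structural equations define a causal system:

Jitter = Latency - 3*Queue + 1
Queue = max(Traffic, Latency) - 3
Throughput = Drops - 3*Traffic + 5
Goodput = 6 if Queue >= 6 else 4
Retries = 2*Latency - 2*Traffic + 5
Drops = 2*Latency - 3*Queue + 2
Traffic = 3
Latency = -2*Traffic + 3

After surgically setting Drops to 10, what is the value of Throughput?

6

The intervention breaks the incoming arrows to Drops: Drops = 2*Latency - 3*Queue + 2 no longer applies, and Drops = 10.
Throughput = Drops - 3*Traffic + 5  [with Drops=10, Traffic=3]  = 6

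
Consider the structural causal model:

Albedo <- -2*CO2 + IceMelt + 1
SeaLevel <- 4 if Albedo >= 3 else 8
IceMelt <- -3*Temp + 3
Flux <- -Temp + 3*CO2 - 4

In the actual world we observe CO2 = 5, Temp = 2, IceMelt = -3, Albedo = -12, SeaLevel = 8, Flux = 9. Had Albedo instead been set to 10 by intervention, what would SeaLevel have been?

Intervening sets Albedo = 10 and removes its equation (Albedo <- -2*CO2 + IceMelt + 1).
SeaLevel = 4 if Albedo >= 3 else 8  [with Albedo=10]  = 4

4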